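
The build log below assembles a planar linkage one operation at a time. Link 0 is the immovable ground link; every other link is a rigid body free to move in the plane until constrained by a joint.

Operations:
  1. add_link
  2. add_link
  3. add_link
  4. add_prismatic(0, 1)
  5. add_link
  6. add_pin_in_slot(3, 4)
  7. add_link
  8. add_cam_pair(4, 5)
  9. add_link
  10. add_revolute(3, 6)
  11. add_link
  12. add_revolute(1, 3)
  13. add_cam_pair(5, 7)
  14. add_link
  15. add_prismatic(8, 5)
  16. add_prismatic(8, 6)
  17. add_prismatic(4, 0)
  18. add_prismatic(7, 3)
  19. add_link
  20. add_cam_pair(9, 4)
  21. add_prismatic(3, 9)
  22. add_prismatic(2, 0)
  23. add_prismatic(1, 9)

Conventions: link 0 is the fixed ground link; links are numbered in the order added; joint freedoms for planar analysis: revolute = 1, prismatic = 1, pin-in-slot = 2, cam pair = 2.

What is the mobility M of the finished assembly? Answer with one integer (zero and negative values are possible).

L=1 J1=0 J2=0
add link → L=2 J1=0 J2=0
add link → L=3 J1=0 J2=0
add link → L=4 J1=0 J2=0
P@0,1 dof=1 J1 → L=4 J1=1 J2=0
add link → L=5 J1=1 J2=0
PS@3,4 dof=2 J2 → L=5 J1=1 J2=1
add link → L=6 J1=1 J2=1
C@4,5 dof=2 J2 → L=6 J1=1 J2=2
add link → L=7 J1=1 J2=2
R@3,6 dof=1 J1 → L=7 J1=2 J2=2
add link → L=8 J1=2 J2=2
R@1,3 dof=1 J1 → L=8 J1=3 J2=2
C@5,7 dof=2 J2 → L=8 J1=3 J2=3
add link → L=9 J1=3 J2=3
P@8,5 dof=1 J1 → L=9 J1=4 J2=3
P@8,6 dof=1 J1 → L=9 J1=5 J2=3
P@4,0 dof=1 J1 → L=9 J1=6 J2=3
P@7,3 dof=1 J1 → L=9 J1=7 J2=3
add link → L=10 J1=7 J2=3
C@9,4 dof=2 J2 → L=10 J1=7 J2=4
P@3,9 dof=1 J1 → L=10 J1=8 J2=4
P@2,0 dof=1 J1 → L=10 J1=9 J2=4
P@1,9 dof=1 J1 → L=10 J1=10 J2=4
M=3(L−1)−2J1−J2=3·9−2·10−4=3

M = 3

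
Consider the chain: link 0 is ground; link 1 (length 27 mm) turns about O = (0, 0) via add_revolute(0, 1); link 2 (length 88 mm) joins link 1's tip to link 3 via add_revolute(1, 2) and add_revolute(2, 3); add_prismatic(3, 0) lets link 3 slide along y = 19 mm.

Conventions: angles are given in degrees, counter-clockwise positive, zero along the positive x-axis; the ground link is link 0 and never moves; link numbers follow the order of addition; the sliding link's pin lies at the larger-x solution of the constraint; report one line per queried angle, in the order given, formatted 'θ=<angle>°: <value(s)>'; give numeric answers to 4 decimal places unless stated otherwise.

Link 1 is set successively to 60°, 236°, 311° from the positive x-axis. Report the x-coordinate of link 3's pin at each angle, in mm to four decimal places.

geometry: r = 27 mm, L = 88 mm, e = 19 mm
θ=60°: crank pin P = (r cos θ, r sin θ) = (13.500000, 23.382686)
θ=60°: h = r sin θ − e = 23.382686 − 19 = 4.382686
θ=60°: x = r cos θ + √(L² − h²) = 13.500000 + 87.890796 = 101.390796
θ=236°: crank pin P = (r cos θ, r sin θ) = (-15.098208, -22.384014)
θ=236°: h = r sin θ − e = -22.384014 − 19 = -41.384014
θ=236°: x = r cos θ + √(L² − h²) = -15.098208 + 77.661853 = 62.563644
θ=311°: crank pin P = (r cos θ, r sin θ) = (17.713594, -20.377159)
θ=311°: h = r sin θ − e = -20.377159 − 19 = -39.377159
θ=311°: x = r cos θ + √(L² − h²) = 17.713594 + 78.698408 = 96.412001

θ=60°: 101.3908
θ=236°: 62.5636
θ=311°: 96.4120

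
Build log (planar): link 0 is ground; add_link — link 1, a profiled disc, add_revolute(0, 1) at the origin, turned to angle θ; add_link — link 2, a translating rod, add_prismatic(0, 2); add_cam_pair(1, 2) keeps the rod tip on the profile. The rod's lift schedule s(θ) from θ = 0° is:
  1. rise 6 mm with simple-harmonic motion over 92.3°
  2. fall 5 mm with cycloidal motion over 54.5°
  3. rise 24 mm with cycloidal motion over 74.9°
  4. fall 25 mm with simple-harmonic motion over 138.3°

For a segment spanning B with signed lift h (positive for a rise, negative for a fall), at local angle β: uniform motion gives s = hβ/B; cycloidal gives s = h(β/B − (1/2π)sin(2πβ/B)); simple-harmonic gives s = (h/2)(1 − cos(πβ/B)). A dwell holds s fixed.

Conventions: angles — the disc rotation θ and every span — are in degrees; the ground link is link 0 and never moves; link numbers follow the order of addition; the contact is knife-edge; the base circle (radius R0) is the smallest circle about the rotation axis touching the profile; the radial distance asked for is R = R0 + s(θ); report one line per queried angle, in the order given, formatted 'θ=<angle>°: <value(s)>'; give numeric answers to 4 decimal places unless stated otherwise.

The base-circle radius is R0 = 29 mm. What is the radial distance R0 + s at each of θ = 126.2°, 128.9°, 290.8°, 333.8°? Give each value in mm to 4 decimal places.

seg 1 [0°–92.3°] simple-harmonic, h=6: full span → s += 6 → s = 6.0000
seg 2 [92.3°–146.8°] cycloidal, h=-5: θ=126.2° here. β=33.9, B=54.5. -5·(0.6220 − sin(2π·0.6220)/(2π)) = -3.6621 → s = 2.3379
seg 2 [92.3°–146.8°] cycloidal, h=-5: θ=128.9° here. β=36.6, B=54.5. -5·(0.6716 − sin(2π·0.6716)/(2π)) = -4.0589 → s = 1.9411
seg 2 [92.3°–146.8°] cycloidal, h=-5: full span → s += -5 → s = 1.0000
seg 3 [146.8°–221.7°] cycloidal, h=24: full span → s += 24 → s = 25.0000
seg 4 [221.7°–360°] simple-harmonic, h=-25: θ=290.8° here. β=69.1, B=138.3. -25/2·(1 − cos(π·0.4996)) = -12.4858 → s = 12.5142
seg 4 [221.7°–360°] simple-harmonic, h=-25: θ=333.8° here. β=112.1, B=138.3. -25/2·(1 − cos(π·0.8106)) = -22.8508 → s = 2.1492
θ=126.2°: R = R0 + s = 29 + 2.3379 = 31.3379
θ=128.9°: R = R0 + s = 29 + 1.9411 = 30.9411
θ=290.8°: R = R0 + s = 29 + 12.5142 = 41.5142
θ=333.8°: R = R0 + s = 29 + 2.1492 = 31.1492

θ=126.2°: 31.3379
θ=128.9°: 30.9411
θ=290.8°: 41.5142
θ=333.8°: 31.1492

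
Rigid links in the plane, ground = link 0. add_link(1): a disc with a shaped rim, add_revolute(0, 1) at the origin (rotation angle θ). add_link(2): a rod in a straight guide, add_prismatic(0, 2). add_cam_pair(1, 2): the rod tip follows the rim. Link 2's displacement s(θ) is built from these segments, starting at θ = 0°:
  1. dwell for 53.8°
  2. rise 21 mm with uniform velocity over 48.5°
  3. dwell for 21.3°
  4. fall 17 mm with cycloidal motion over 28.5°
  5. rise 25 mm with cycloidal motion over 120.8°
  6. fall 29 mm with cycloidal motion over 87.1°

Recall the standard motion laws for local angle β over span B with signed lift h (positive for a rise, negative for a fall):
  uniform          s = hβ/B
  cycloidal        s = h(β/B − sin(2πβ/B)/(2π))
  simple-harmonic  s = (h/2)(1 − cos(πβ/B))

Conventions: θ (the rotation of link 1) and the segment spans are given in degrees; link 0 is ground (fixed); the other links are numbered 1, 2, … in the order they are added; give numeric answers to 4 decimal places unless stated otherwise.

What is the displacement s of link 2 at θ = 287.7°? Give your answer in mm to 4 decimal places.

segment 1 (0° to 53.8°, dwell): s unchanged at 0.0000
segment 2 (53.8° to 102.3°, uniform, h = 21) is passed completely: s = 0.0000 + (21) = 21.0000
segment 3 (102.3° to 123.6°, dwell): s unchanged at 21.0000
segment 4 (123.6° to 152.1°, cycloidal, h = -17) is passed completely: s = 21.0000 + (-17) = 4.0000
segment 5 (152.1° to 272.9°, cycloidal, h = 25) is passed completely: s = 4.0000 + (25) = 29.0000
θ = 287.7° falls in segment 6 (272.9° to 360°, cycloidal, h = -29): β = 287.7 − 272.9 = 14.8°, B = 87.1°; Δs = -29·(0.1699 − sin(2π·0.1699)/(2π)) = -0.8842; s = 29.0000 − 0.8842 = 28.1158

28.1158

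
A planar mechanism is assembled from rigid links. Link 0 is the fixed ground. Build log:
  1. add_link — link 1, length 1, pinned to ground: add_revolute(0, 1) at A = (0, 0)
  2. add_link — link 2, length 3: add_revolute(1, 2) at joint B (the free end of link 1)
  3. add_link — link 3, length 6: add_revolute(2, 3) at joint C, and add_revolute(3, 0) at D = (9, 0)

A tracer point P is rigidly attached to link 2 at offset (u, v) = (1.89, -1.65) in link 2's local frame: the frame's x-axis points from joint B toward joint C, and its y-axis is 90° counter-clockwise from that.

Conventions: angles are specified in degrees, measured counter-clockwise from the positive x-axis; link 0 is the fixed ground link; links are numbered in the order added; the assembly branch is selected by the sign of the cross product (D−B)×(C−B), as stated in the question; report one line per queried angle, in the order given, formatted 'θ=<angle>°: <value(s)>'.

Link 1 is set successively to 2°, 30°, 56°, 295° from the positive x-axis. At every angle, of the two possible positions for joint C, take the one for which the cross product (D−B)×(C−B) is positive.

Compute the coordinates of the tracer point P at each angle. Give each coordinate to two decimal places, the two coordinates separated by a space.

A=(0,0), D=(9.00,0)
θ=2°: B = A + 1.00·(cos2°, sin2°) = (0.9994, 0.0349)
θ=2°: |BD| = 8.0007
θ=2°: circle(B,3.00) ∩ circle(D,6.00): a=2.3130, h=1.9105
θ=2°:   candidates: C₊=(3.3207,1.9353) cross=15.285; C₋=(3.3040,-1.8857) cross=-15.285
θ=2°:   branch + wants cross > 0 → take C=(3.3207,1.9353) (cross=15.285)
θ=2°: ex = (C−B)/|BC| = (0.7738,0.6335); ey = (-0.6335,0.7738)
θ=2°: P = B + 1.89·ex + -1.65·ey = (3.5070,-0.0446)
θ=30°: B = A + 1.00·(cos30°, sin30°) = (0.8660, 0.5000)
θ=30°: |BD| = 8.1493
θ=30°: circle(B,3.00) ∩ circle(D,6.00): a=2.4181, h=1.7756
θ=30°:   candidates: C₊=(3.3885,2.1239) cross=14.470; C₋=(3.1706,-1.4206) cross=-14.470
θ=30°:   branch + wants cross > 0 → take C=(3.3885,2.1239) (cross=14.470)
θ=30°: ex = (C−B)/|BC| = (0.8408,0.5413); ey = (-0.5413,0.8408)
θ=30°: P = B + 1.89·ex + -1.65·ey = (3.3483,0.1357)
θ=56°: B = A + 1.00·(cos56°, sin56°) = (0.5592, 0.8290)
θ=56°: |BD| = 8.4814
θ=56°: circle(B,3.00) ∩ circle(D,6.00): a=2.6490, h=1.4081
θ=56°:   candidates: C₊=(3.3331,1.9715) cross=11.943; C₋=(3.0579,-0.8313) cross=-11.943
θ=56°:   branch + wants cross > 0 → take C=(3.3331,1.9715) (cross=11.943)
θ=56°: ex = (C−B)/|BC| = (0.9247,0.3808); ey = (-0.3808,0.9247)
θ=56°: P = B + 1.89·ex + -1.65·ey = (2.9351,0.0231)
θ=295°: B = A + 1.00·(cos295°, sin295°) = (0.4226, -0.9063)
θ=295°: |BD| = 8.6251
θ=295°: circle(B,3.00) ∩ circle(D,6.00): a=2.7474, h=1.2050
θ=295°:   candidates: C₊=(3.0282,0.5807) cross=10.393; C₋=(3.2814,-1.8159) cross=-10.393
θ=295°:   branch + wants cross > 0 → take C=(3.0282,0.5807) (cross=10.393)
θ=295°: ex = (C−B)/|BC| = (0.8685,0.4957); ey = (-0.4957,0.8685)
θ=295°: P = B + 1.89·ex + -1.65·ey = (2.8820,-1.4026)

θ=2°: 3.51 -0.04
θ=30°: 3.35 0.14
θ=56°: 2.94 0.02
θ=295°: 2.88 -1.40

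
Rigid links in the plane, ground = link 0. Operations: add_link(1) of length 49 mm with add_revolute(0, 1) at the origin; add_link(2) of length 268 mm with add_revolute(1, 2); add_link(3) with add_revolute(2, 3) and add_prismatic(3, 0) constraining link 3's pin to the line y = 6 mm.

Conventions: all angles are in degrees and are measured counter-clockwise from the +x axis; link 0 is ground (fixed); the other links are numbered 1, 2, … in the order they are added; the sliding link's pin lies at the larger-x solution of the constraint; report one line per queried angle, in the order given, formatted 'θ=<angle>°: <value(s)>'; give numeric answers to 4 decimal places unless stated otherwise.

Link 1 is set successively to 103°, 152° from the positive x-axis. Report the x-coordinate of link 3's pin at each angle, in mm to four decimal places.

geometry: r = 49 mm, L = 268 mm, e = 6 mm
θ=103°: crank pin P = (r cos θ, r sin θ) = (-11.022602, 47.744133)
θ=103°: h = r sin θ − e = 47.744133 − 6 = 41.744133
θ=103°: x = r cos θ + √(L² − h²) = -11.022602 + 264.728970 = 253.706368
θ=152°: crank pin P = (r cos θ, r sin θ) = (-43.264432, 23.004107)
θ=152°: h = r sin θ − e = 23.004107 − 6 = 17.004107
θ=152°: x = r cos θ + √(L² − h²) = -43.264432 + 267.460016 = 224.195584

θ=103°: 253.7064
θ=152°: 224.1956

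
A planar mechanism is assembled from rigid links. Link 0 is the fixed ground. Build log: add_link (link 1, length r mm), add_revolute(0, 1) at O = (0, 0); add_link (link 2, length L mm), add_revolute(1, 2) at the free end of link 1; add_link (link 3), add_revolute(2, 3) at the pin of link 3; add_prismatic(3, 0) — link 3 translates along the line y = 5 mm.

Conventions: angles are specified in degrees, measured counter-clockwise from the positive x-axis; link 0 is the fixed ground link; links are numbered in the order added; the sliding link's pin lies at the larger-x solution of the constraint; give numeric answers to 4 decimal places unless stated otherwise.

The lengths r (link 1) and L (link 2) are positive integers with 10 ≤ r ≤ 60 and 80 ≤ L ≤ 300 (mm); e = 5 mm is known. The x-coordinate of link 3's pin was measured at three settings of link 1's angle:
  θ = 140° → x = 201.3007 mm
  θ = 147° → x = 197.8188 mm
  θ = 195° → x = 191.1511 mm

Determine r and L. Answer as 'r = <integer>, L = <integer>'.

constraint per measurement: (x − r cos θ)² + (r sin θ − e)² = L²
subtracting the θ₁ and θ₂ equations cancels the r² and L² terms:
r = (x₁² − x₂²) / (2[(x₁cos θ₁ + e sin θ₁) − (x₂cos θ₂ + e sin θ₂)]) = 57.0002 → r = 57
L² = (x₁ − r cos θ₁)² + (r sin θ₁ − e)² = 61008.9851 → L = 247.0000 → L = 247
check at θ₃=195°: x = 191.1511 (printed 191.1511) ✓

r = 57, L = 247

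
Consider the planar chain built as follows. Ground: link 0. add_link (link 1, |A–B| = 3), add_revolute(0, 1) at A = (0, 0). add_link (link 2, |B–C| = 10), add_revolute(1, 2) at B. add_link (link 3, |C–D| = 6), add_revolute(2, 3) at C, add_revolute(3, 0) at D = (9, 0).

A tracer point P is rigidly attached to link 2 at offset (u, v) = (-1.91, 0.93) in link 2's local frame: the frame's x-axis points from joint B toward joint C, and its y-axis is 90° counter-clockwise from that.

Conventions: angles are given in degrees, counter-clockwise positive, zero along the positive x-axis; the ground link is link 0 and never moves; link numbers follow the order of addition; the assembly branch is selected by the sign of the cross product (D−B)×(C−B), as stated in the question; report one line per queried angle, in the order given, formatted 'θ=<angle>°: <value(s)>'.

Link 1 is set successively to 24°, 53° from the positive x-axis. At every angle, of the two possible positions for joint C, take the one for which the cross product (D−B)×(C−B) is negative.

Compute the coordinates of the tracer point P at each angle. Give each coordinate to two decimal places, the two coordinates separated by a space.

A=(0,0), D=(9.00,0)
θ=24°: B = A + 3.00·(cos24°, sin24°) = (2.7406, 1.2202)
θ=24°: |BD| = 6.3772
θ=24°: circle(B,10.00) ∩ circle(D,6.00): a=8.2065, h=5.7143
θ=24°:   candidates: C₊=(11.8889,5.2587) cross=36.441; C₋=(9.7021,-5.9588) cross=-36.441
θ=24°:   branch - wants cross < 0 → take C=(9.7021,-5.9588) (cross=-36.441)
θ=24°: ex = (C−B)/|BC| = (0.6961,-0.7179); ey = (0.7179,0.6961)
θ=24°: P = B + -1.91·ex + 0.93·ey = (2.0786,3.2388)
θ=53°: B = A + 3.00·(cos53°, sin53°) = (1.8054, 2.3959)
θ=53°: |BD| = 7.5830
θ=53°: circle(B,10.00) ∩ circle(D,6.00): a=8.0115, h=5.9847
θ=53°:   candidates: C₊=(11.2974,5.5427) cross=45.382; C₋=(7.5156,-5.8135) cross=-45.382
θ=53°:   branch - wants cross < 0 → take C=(7.5156,-5.8135) (cross=-45.382)
θ=53°: ex = (C−B)/|BC| = (0.5710,-0.8209); ey = (0.8209,0.5710)
θ=53°: P = B + -1.91·ex + 0.93·ey = (1.4783,4.4949)

θ=24°: 2.08 3.24
θ=53°: 1.48 4.49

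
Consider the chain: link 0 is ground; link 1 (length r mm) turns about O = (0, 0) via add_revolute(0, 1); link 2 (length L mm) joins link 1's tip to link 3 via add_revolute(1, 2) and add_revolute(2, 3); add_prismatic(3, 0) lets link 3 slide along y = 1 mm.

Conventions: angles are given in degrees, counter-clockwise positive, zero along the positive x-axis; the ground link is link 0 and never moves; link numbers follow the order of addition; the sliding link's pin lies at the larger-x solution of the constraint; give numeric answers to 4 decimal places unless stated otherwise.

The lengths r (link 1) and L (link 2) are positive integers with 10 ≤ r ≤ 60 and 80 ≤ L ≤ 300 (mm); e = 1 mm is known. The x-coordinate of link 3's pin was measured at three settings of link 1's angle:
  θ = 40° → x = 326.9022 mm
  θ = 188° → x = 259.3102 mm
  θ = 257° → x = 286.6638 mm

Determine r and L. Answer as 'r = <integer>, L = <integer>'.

constraint per measurement: (x − r cos θ)² + (r sin θ − e)² = L²
subtracting the θ₁ and θ₂ equations cancels the r² and L² terms:
r = (x₁² − x₂²) / (2[(x₁cos θ₁ + e sin θ₁) − (x₂cos θ₂ + e sin θ₂)]) = 39.0000 → r = 39
L² = (x₁ − r cos θ₁)² + (r sin θ₁ − e)² = 88804.0251 → L = 298.0000 → L = 298
check at θ₃=257°: x = 286.6638 (printed 286.6638) ✓

r = 39, L = 298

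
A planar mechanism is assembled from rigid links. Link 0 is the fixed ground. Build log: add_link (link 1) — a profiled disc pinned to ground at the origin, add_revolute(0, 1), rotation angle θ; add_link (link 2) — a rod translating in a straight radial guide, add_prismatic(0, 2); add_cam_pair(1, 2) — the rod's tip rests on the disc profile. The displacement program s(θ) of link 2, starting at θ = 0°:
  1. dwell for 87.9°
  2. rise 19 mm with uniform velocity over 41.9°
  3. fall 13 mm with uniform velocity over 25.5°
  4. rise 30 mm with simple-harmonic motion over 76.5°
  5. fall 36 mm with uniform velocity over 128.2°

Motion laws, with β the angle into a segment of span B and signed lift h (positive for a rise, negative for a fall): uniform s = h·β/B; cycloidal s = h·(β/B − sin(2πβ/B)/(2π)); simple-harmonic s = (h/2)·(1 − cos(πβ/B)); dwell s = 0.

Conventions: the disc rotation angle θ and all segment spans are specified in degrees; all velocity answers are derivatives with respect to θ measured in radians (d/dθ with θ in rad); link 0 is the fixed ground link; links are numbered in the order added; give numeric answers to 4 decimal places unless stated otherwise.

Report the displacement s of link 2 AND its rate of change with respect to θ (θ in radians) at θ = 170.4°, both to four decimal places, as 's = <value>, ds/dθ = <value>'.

seg 1 [0°–87.9°] dwell: s stays 0.0000
seg 2 [87.9°–129.8°] uniform, h=19: full span → s += 19 → s = 19.0000
seg 3 [129.8°–155.3°] uniform, h=-13: full span → s += -13 → s = 6.0000
seg 4 [155.3°–231.8°] simple-harmonic, h=30: θ=170.4° here. β=15.1, B=76.5. 30/2·(1 − cos(π·0.1974)) = 2.7927 → s = 8.7927
velocity in seg [155.3°–231.8°] (simple-harmonic), θ in radians: β = 15.1° = 0.2635 rad, B = 76.5° = 1.3352 rad; ds/dθ = (πh/(2B)) sin(πβ/B) = (π·30/(2·1.3352)) sin(π·0.1974) = 20.510146 mm/rad

s = 8.7927, ds/dθ = 20.5101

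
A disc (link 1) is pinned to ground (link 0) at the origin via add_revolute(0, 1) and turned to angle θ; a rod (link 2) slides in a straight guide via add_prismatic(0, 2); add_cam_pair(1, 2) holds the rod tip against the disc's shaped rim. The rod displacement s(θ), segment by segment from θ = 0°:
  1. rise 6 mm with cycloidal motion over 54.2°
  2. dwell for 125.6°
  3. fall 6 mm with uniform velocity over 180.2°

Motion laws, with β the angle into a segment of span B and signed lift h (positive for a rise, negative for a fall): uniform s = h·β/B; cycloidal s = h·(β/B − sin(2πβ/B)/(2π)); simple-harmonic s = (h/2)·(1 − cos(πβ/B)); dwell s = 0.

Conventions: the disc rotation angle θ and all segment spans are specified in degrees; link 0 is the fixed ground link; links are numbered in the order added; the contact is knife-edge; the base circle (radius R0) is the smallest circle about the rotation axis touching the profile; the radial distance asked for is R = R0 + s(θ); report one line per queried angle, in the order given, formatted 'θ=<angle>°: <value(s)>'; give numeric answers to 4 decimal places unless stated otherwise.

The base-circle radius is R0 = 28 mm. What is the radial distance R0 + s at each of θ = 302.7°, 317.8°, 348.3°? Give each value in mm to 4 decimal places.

segment 1 (0° to 54.2°, cycloidal, h = 6) is passed completely: s = 0.0000 + (6) = 6.0000
segment 2 (54.2° to 179.8°, dwell): s unchanged at 6.0000
θ = 302.7° falls in segment 3 (179.8° to 360°, uniform, h = -6): β = 302.7 − 179.8 = 122.9°, B = 180.2°; Δs = -6·122.9/180.2 = -4.0921; s = 6.0000 − 4.0921 = 1.9079
θ = 317.8° falls in segment 3 (179.8° to 360°, uniform, h = -6): β = 317.8 − 179.8 = 138°, B = 180.2°; Δs = -6·138/180.2 = -4.5949; s = 6.0000 − 4.5949 = 1.4051
θ = 348.3° falls in segment 3 (179.8° to 360°, uniform, h = -6): β = 348.3 − 179.8 = 168.5°, B = 180.2°; Δs = -6·168.5/180.2 = -5.6104; s = 6.0000 − 5.6104 = 0.3896
θ=302.7°: R = R0 + s = 28 + 1.9079 = 29.9079
θ=317.8°: R = R0 + s = 28 + 1.4051 = 29.4051
θ=348.3°: R = R0 + s = 28 + 0.3896 = 28.3896

θ=302.7°: 29.9079
θ=317.8°: 29.4051
θ=348.3°: 28.3896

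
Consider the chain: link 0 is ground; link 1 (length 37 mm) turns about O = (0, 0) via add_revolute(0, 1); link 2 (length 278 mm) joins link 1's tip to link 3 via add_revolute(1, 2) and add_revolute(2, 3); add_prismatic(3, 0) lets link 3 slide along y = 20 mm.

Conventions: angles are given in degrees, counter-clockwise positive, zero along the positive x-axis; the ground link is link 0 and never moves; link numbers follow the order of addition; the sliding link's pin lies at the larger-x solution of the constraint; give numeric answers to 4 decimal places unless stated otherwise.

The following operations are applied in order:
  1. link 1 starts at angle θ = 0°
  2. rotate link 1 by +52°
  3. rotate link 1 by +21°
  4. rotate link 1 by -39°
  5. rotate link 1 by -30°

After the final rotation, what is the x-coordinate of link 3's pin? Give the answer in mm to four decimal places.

geometry: r = 37 mm, L = 278 mm, e = 20 mm; θ starts at 0°
rotate link 1 by +52°: θ ← 0° +52° = 52°
rotate link 1 by +21°: θ ← 52° +21° = 73°
rotate link 1 by -39°: θ ← 73° -39° = 34°
rotate link 1 by -30°: θ ← 34° -30° = 4°
crank pin P = (r cos θ, r sin θ) = (36.909870, 2.580990)
h = r sin θ − e = 2.580990 − 20 = -17.419010
x = r cos θ + √(L² − h²) = 36.909870 + 277.453740 = 314.363610

314.3636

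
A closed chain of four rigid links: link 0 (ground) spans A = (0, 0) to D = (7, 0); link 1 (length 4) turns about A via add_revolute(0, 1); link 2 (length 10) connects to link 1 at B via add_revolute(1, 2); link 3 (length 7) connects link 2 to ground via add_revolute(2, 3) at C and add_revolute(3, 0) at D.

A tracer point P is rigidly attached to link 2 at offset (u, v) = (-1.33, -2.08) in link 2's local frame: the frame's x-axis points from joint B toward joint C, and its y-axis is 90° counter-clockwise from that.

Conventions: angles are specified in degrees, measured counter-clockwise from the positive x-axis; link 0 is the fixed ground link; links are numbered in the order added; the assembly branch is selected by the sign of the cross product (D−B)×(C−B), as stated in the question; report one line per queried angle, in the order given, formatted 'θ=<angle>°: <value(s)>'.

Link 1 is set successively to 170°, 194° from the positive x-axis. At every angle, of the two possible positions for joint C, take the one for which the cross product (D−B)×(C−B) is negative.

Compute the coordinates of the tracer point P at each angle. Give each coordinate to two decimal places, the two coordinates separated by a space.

A=(0,0), D=(7.00,0)
θ=170°: B = A + 4.00·(cos170°, sin170°) = (-3.9392, 0.6946)
θ=170°: |BD| = 10.9613
θ=170°: circle(B,10.00) ∩ circle(D,7.00): a=7.8070, h=6.2491
θ=170°:   candidates: C₊=(4.2481,6.4364) cross=68.498; C₋=(3.4561,-6.0366) cross=-68.498
θ=170°:   branch - wants cross < 0 → take C=(3.4561,-6.0366) (cross=-68.498)
θ=170°: ex = (C−B)/|BC| = (0.7395,-0.6731); ey = (0.6731,0.7395)
θ=170°: P = B + -1.33·ex + -2.08·ey = (-6.3229,0.0516)
θ=194°: B = A + 4.00·(cos194°, sin194°) = (-3.8812, -0.9677)
θ=194°: |BD| = 10.9241
θ=194°: circle(B,10.00) ∩ circle(D,7.00): a=7.7963, h=6.2623
θ=194°:   candidates: C₊=(3.3298,5.9607) cross=68.411; C₋=(4.4392,-6.5148) cross=-68.411
θ=194°:   branch - wants cross < 0 → take C=(4.4392,-6.5148) (cross=-68.411)
θ=194°: ex = (C−B)/|BC| = (0.8320,-0.5547); ey = (0.5547,0.8320)
θ=194°: P = B + -1.33·ex + -2.08·ey = (-6.1416,-1.9606)

θ=170°: -6.32 0.05
θ=194°: -6.14 -1.96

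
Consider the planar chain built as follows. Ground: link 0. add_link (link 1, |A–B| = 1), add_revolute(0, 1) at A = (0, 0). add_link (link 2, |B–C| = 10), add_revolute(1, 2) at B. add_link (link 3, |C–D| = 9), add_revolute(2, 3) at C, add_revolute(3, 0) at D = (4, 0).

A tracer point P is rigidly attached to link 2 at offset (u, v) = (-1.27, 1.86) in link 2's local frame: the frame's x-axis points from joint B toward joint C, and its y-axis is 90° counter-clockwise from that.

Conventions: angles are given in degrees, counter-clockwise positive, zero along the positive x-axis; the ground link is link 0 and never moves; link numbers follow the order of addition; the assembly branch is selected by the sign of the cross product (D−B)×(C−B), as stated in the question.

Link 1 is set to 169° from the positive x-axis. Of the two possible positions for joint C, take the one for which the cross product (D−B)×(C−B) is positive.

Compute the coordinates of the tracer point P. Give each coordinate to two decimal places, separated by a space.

A=(0,0), D=(4.00,0)
B = A + 1.00·(cos169°, sin169°) = (-0.9816, 0.1908)
|BD| = 4.9853
circle(B,10.00) ∩ circle(D,9.00): a=4.3983, h=8.9808
  candidates: C₊=(3.7571,8.9967) cross=44.772; C₋=(3.0697,-8.9518) cross=-44.772
  branch + wants cross > 0 → take C=(3.7571,8.9967) (cross=44.772)
ex = (C−B)/|BC| = (0.4739,0.8806); ey = (-0.8806,0.4739)
P = B + -1.27·ex + 1.86·ey = (-3.2214,-0.0461)

-3.22 -0.05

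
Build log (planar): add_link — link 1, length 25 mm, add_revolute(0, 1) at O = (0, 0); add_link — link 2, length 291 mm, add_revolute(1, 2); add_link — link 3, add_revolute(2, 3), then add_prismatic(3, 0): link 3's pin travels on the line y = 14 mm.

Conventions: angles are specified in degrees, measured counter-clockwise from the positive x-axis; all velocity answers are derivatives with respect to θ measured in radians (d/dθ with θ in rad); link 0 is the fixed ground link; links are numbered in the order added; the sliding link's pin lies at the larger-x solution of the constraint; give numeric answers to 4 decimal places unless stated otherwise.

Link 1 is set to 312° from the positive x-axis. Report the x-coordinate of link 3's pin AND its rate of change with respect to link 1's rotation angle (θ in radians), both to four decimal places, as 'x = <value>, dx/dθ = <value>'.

geometry: r = 25 mm, L = 291 mm, e = 14 mm
crank pin P = (r cos θ, r sin θ) = (16.728265, -18.578621)
h = r sin θ − e = -18.578621 − 14 = -32.578621
x = r cos θ + √(L² − h²) = 16.728265 + 289.170596 = 305.898861
dx/dθ = −r sin θ − h·r cos θ/√(L² − h²) (θ in radians; h = -32.578621) = 20.463265

x = 305.8989, dx/dθ = 20.4633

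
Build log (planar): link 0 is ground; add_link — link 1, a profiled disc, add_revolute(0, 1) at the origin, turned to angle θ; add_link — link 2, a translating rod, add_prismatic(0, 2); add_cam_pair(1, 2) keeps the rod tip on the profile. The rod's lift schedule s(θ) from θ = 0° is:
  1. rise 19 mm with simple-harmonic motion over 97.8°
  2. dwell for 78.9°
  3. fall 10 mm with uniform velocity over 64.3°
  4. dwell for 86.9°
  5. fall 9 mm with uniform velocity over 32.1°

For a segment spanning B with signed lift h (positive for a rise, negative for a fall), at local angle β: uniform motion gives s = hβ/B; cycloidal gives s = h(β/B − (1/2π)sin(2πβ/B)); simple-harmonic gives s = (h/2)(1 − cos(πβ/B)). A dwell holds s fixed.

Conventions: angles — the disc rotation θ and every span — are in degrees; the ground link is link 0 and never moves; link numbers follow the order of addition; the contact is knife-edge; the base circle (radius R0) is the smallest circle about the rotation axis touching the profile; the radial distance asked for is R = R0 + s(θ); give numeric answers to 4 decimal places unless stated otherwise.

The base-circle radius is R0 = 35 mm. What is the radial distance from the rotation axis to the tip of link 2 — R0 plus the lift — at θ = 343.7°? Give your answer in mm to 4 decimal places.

seg 1 [0°–97.8°] simple-harmonic, h=19: full span → s += 19 → s = 19.0000
seg 2 [97.8°–176.7°] dwell: s stays 19.0000
seg 3 [176.7°–241°] uniform, h=-10: full span → s += -10 → s = 9.0000
seg 4 [241°–327.9°] dwell: s stays 9.0000
seg 5 [327.9°–360°] uniform, h=-9: θ=343.7° here. β=15.8, B=32.1. -9·15.8/32.1 = -4.4299 → s = 4.5701
R = R0 + s = 35 + 4.5701 = 39.5701

39.5701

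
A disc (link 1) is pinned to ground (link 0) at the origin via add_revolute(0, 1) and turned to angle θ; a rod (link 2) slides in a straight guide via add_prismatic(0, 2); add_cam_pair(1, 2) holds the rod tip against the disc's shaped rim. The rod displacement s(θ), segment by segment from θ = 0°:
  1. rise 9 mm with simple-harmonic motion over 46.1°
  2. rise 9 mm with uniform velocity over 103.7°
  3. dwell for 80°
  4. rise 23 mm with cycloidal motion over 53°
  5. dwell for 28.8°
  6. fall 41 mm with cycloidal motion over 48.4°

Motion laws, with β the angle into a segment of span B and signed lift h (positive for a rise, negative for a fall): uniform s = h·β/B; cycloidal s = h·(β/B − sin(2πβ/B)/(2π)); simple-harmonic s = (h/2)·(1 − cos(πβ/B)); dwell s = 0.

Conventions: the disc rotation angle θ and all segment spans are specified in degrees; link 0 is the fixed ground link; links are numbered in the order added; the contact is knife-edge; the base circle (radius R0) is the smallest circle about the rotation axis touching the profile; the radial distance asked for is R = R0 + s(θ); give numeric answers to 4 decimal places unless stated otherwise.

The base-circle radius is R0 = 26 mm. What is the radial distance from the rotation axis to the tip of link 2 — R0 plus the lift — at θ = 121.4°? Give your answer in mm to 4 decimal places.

segment 1 (0° to 46.1°, simple-harmonic, h = 9) is passed completely: s = 0.0000 + (9) = 9.0000
θ = 121.4° falls in segment 2 (46.1° to 149.8°, uniform, h = 9): β = 121.4 − 46.1 = 75.3°, B = 103.7°; Δs = 9·75.3/103.7 = 6.5352; s = 9.0000 + 6.5352 = 15.5352
R = R0 + s = 26 + 15.5352 = 41.5352

41.5352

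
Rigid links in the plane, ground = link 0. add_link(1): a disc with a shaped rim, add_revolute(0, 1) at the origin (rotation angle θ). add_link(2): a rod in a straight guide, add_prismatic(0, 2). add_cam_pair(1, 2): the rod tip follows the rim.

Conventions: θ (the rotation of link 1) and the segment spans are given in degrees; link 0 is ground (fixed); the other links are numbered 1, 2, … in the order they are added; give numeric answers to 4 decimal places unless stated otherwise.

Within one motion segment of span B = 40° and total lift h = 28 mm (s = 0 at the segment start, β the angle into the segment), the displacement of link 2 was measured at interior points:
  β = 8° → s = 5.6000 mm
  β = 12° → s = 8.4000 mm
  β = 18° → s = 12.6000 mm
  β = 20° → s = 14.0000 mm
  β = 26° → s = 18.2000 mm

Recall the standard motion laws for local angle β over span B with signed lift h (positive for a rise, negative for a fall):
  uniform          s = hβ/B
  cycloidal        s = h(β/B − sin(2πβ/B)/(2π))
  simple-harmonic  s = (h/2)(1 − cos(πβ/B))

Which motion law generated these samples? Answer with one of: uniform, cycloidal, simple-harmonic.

candidates at β/B = r: uniform s = h·r (linear in β); cycloidal s = h·(r − sin(2πr)/(2π)); simple-harmonic s = (h/2)(1 − cos(πr))
β=8°: printed 5.6000 | uniform 5.6000, cycloidal 1.3618, simple-harmonic 2.6738
β=12°: printed 8.4000 | uniform 8.4000, cycloidal 4.1618, simple-harmonic 5.7710
β=18°: printed 12.6000 | uniform 12.6000, cycloidal 11.2229, simple-harmonic 11.8099
β=20°: printed 14.0000 | uniform 14.0000, cycloidal 14.0000, simple-harmonic 14.0000
β=26°: printed 18.2000 | uniform 18.2000, cycloidal 21.8053, simple-harmonic 20.3559
only one law matches every sample → uniform

uniform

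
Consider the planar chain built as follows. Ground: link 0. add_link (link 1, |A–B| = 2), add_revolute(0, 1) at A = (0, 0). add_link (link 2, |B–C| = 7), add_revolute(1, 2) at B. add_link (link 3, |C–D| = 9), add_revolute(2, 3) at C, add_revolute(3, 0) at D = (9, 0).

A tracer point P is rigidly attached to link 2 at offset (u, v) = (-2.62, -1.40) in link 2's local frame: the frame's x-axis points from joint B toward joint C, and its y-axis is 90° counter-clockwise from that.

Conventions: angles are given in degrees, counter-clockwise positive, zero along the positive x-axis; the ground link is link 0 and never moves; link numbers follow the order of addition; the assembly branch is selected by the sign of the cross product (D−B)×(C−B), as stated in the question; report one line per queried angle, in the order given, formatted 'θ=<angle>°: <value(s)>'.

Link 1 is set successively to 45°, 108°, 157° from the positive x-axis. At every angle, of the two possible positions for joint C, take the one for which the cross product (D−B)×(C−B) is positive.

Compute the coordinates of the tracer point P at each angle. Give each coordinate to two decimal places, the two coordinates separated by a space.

A=(0,0), D=(9.00,0)
θ=45°: B = A + 2.00·(cos45°, sin45°) = (1.4142, 1.4142)
θ=45°: |BD| = 7.7165
θ=45°: circle(B,7.00) ∩ circle(D,9.00): a=1.7848, h=6.7687
θ=45°:   candidates: C₊=(4.4092,7.7411) cross=52.230; C₋=(1.9282,-5.5669) cross=-52.230
θ=45°:   branch + wants cross > 0 → take C=(4.4092,7.7411) (cross=52.230)
θ=45°: ex = (C−B)/|BC| = (0.4279,0.9038); ey = (-0.9038,0.4279)
θ=45°: P = B + -2.62·ex + -1.40·ey = (1.5586,-1.5529)
θ=108°: B = A + 2.00·(cos108°, sin108°) = (-0.6180, 1.9021)
θ=108°: |BD| = 9.8043
θ=108°: circle(B,7.00) ∩ circle(D,9.00): a=3.2702, h=6.1892
θ=108°:   candidates: C₊=(3.7908,7.3392) cross=60.680; C₋=(1.3893,-4.8039) cross=-60.680
θ=108°:   branch + wants cross > 0 → take C=(3.7908,7.3392) (cross=60.680)
θ=108°: ex = (C−B)/|BC| = (0.6298,0.7767); ey = (-0.7767,0.6298)
θ=108°: P = B + -2.62·ex + -1.40·ey = (-1.1808,-1.0147)
θ=157°: B = A + 2.00·(cos157°, sin157°) = (-1.8410, 0.7815)
θ=157°: |BD| = 10.8691
θ=157°: circle(B,7.00) ∩ circle(D,9.00): a=3.9625, h=5.7705
θ=157°:   candidates: C₊=(2.5261,6.2521) cross=62.720; C₋=(1.6964,-5.2590) cross=-62.720
θ=157°:   branch + wants cross > 0 → take C=(2.5261,6.2521) (cross=62.720)
θ=157°: ex = (C−B)/|BC| = (0.6239,0.7815); ey = (-0.7815,0.6239)
θ=157°: P = B + -2.62·ex + -1.40·ey = (-2.3814,-2.1396)

θ=45°: 1.56 -1.55
θ=108°: -1.18 -1.01
θ=157°: -2.38 -2.14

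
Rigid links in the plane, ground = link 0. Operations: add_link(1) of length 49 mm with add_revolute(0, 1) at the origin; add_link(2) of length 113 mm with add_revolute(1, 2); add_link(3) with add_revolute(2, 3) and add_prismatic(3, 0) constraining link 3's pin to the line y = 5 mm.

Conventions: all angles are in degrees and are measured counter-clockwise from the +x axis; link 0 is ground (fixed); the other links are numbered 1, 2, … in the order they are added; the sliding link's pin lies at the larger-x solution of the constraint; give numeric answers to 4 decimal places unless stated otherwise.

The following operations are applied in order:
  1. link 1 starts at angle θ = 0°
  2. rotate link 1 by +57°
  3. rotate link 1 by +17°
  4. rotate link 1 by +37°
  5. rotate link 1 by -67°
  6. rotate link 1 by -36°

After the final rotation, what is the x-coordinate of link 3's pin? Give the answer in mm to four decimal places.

geometry: r = 49 mm, L = 113 mm, e = 5 mm; θ starts at 0°
rotate link 1 by +57°: θ ← 0° +57° = 57°
rotate link 1 by +17°: θ ← 57° +17° = 74°
rotate link 1 by +37°: θ ← 74° +37° = 111°
rotate link 1 by -67°: θ ← 111° -67° = 44°
rotate link 1 by -36°: θ ← 44° -36° = 8°
crank pin P = (r cos θ, r sin θ) = (48.523135, 6.819482)
h = r sin θ − e = 6.819482 − 5 = 1.819482
x = r cos θ + √(L² − h²) = 48.523135 + 112.985351 = 161.508486

161.5085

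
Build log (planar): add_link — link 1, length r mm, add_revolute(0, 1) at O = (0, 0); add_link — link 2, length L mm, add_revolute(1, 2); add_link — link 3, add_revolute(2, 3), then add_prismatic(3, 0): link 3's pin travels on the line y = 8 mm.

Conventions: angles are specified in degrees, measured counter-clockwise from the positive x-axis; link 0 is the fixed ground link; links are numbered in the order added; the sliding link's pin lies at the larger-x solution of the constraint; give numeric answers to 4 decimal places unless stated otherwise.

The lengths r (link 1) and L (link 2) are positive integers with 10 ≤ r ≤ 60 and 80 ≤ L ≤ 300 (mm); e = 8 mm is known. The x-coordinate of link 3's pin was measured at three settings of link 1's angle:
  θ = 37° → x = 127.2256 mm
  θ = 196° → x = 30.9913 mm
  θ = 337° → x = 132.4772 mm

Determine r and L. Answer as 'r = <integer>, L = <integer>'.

constraint per measurement: (x − r cos θ)² + (r sin θ − e)² = L²
subtracting the θ₁ and θ₂ equations cancels the r² and L² terms:
r = (x₁² − x₂²) / (2[(x₁cos θ₁ + e sin θ₁) − (x₂cos θ₂ + e sin θ₂)]) = 55.0000 → r = 55
L² = (x₁ − r cos θ₁)² + (r sin θ₁ − e)² = 7568.9991 → L = 87.0000 → L = 87
check at θ₃=337°: x = 132.4772 (printed 132.4772) ✓

r = 55, L = 87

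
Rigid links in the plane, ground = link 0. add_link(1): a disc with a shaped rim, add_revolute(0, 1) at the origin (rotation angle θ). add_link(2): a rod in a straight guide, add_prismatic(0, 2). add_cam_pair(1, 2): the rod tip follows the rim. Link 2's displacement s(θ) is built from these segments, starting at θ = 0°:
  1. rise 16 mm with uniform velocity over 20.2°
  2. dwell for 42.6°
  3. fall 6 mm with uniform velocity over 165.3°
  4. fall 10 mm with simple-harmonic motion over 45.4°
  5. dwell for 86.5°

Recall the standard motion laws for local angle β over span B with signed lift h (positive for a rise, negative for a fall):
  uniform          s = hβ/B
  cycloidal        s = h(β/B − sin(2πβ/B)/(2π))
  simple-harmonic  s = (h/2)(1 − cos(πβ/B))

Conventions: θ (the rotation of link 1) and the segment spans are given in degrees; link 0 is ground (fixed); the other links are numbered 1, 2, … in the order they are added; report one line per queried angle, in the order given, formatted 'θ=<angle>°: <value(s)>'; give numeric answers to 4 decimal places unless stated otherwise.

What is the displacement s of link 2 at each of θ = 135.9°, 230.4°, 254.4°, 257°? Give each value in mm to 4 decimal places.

segment 1 (0° to 20.2°, uniform, h = 16) is passed completely: s = 0.0000 + (16) = 16.0000
segment 2 (20.2° to 62.8°, dwell): s unchanged at 16.0000
θ = 135.9° falls in segment 3 (62.8° to 228.1°, uniform, h = -6): β = 135.9 − 62.8 = 73.1°, B = 165.3°; Δs = -6·73.1/165.3 = -2.6534; s = 16.0000 − 2.6534 = 13.3466
segment 3 (62.8° to 228.1°, uniform, h = -6) is passed completely: s = 16.0000 + (-6) = 10.0000
θ = 230.4° falls in segment 4 (228.1° to 273.5°, simple-harmonic, h = -10): β = 230.4 − 228.1 = 2.3°, B = 45.4°; Δs = -10/2·(1 − cos(π·0.0507)) = -0.0632; s = 10.0000 − 0.0632 = 9.9368
θ = 254.4° falls in segment 4 (228.1° to 273.5°, simple-harmonic, h = -10): β = 254.4 − 228.1 = 26.3°, B = 45.4°; Δs = -10/2·(1 − cos(π·0.5793)) = -6.2327; s = 10.0000 − 6.2327 = 3.7673
θ = 257° falls in segment 4 (228.1° to 273.5°, simple-harmonic, h = -10): β = 257 − 228.1 = 28.9°, B = 45.4°; Δs = -10/2·(1 − cos(π·0.6366)) = -7.0799; s = 10.0000 − 7.0799 = 2.9201

θ=135.9°: 13.3466
θ=230.4°: 9.9368
θ=254.4°: 3.7673
θ=257°: 2.9201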